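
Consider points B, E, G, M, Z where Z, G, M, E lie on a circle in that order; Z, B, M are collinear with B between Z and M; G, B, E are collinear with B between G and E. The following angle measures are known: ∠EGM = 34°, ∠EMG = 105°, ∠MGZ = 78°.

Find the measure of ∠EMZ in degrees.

∠EMZ = 44°

1. ∠EZM = 34°  [same arc ME]
2. ∠MEZ = 102°  [cyclic ZGME, opposite ∠G+∠E]
3. ∠EMZ = 44°  [△ZME]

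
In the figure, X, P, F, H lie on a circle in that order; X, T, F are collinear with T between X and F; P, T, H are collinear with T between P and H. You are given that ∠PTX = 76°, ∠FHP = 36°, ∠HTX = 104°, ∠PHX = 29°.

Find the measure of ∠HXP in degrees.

∠HXP = 83°

1. ∠FXP = 36°  [same arc PF]
2. ∠HPX = 68°  [△XTP]
3. ∠HXP = 83°  [△XPH]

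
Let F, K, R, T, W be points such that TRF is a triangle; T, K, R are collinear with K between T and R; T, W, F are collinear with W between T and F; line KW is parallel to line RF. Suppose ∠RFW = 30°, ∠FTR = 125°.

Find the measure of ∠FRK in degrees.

1. ∠RFT = 30°  [W on ray FT]
2. ∠FRT = 25°  [△TRF]
3. ∠FRK = 25°  [K on ray RT]

∠FRK = 25°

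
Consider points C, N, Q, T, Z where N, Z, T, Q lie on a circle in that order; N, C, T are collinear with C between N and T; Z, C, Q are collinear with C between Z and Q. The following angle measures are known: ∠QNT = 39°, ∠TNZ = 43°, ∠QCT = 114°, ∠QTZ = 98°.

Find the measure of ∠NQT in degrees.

∠NQT = 118°

1. ∠TQZ = 43°  [same arc ZT]
2. ∠NTQ = 23°  [△TCQ]
3. ∠NQT = 118°  [△NTQ]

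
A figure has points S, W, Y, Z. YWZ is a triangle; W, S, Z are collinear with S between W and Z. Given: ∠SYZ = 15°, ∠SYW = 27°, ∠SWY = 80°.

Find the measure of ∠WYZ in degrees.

∠WYZ = 42°

1. ∠WSY = 73°  [△YWS]
2. ∠YWZ = 80°  [S on ray WZ]
3. ∠YSZ = 107°  [linear pair at S on WZ]
4. ∠SZY = 58°  [△YSZ]
5. ∠WZY = 58°  [S on ray ZW]
6. ∠WYZ = 42°  [△YWZ]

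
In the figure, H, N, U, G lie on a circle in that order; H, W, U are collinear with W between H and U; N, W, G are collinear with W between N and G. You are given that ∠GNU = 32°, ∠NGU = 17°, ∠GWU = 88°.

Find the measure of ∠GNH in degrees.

1. ∠NHU = 17°  [same arc NU]
2. ∠HWN = 88°  [vertical angles at W]
3. ∠GNH = 75°  [△HWN]

∠GNH = 75°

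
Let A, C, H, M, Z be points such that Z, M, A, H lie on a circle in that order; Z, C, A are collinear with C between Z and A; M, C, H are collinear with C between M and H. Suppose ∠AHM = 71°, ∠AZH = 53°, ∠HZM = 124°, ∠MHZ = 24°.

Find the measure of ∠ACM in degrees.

∠ACM = 103°

1. ∠AMH = 53°  [same arc AH]
2. ∠MAZ = 24°  [same arc ZM]
3. ∠ACM = 103°  [△MCA]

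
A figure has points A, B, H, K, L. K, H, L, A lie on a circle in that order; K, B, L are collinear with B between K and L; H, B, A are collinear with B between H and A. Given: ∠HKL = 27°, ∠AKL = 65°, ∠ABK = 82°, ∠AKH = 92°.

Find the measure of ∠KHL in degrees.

1. ∠AHL = 65°  [same arc LA]
2. ∠HBL = 82°  [vertical angles at B]
3. ∠HLK = 33°  [△HBL]
4. ∠KHL = 120°  [△KHL]

∠KHL = 120°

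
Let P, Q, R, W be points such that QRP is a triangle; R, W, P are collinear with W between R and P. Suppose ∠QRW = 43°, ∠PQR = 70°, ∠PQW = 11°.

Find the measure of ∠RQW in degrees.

∠RQW = 59°

1. ∠PRQ = 43°  [W on ray RP]
2. ∠QPR = 67°  [△QRP]
3. ∠QPW = 67°  [W on ray PR]
4. ∠PWQ = 102°  [△QWP]
5. ∠QWR = 78°  [linear pair at W on RP]
6. ∠RQW = 59°  [△QRW]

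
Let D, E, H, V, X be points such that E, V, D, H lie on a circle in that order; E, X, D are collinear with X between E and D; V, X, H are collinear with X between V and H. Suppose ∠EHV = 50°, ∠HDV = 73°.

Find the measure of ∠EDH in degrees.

1. ∠HEV = 107°  [cyclic EVDH, opposite ∠E+∠D]
2. ∠EVH = 23°  [△EVH]
3. ∠EDH = 23°  [same arc EH]

∠EDH = 23°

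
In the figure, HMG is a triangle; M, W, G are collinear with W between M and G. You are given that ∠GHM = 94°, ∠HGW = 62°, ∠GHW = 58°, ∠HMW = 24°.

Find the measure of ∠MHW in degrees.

1. ∠GWH = 60°  [△HWG]
2. ∠HWM = 120°  [linear pair at W on MG]
3. ∠MHW = 36°  [△HMW]

∠MHW = 36°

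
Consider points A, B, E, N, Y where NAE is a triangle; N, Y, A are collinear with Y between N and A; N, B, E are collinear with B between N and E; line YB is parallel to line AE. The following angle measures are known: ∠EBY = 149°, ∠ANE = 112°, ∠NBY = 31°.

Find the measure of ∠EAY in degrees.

1. ∠BNY = 112°  [Y on NA, B on NE]
2. ∠BYN = 37°  [△NYB]
3. ∠AYB = 143°  [linear pair at Y on NA]
4. ∠EAY = 37°  [YB∥AE, co-interior at A–Y]

∠EAY = 37°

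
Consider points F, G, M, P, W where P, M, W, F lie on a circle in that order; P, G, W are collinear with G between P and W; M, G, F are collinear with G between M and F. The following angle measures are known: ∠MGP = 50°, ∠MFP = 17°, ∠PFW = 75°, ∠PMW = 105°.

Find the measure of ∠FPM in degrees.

1. ∠MWP = 17°  [same arc PM]
2. ∠MPW = 58°  [△PMW]
3. ∠FMP = 72°  [△PGM]
4. ∠FPM = 91°  [△PMF]

∠FPM = 91°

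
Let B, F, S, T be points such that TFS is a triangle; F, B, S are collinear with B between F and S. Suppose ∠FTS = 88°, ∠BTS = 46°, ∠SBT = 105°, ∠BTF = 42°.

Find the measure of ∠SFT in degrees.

1. ∠FBT = 75°  [linear pair at B on FS]
2. ∠BFT = 63°  [△TFB]
3. ∠SFT = 63°  [B on ray FS]

∠SFT = 63°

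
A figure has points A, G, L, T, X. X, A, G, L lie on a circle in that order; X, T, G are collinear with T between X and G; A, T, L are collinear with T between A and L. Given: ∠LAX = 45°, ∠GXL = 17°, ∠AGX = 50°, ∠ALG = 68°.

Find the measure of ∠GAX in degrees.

∠GAX = 62°

1. ∠LGX = 45°  [same arc XL]
2. ∠GLX = 118°  [△XGL]
3. ∠GAX = 62°  [cyclic XAGL, opposite ∠A+∠L]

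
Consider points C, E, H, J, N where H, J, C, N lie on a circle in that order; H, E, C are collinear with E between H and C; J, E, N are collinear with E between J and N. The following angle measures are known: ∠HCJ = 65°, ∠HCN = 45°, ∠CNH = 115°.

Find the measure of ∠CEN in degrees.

1. ∠HNJ = 65°  [same arc HJ]
2. ∠CHN = 20°  [△HCN]
3. ∠HEN = 95°  [△HEN]
4. ∠CEN = 85°  [linear pair at E on HC]

∠CEN = 85°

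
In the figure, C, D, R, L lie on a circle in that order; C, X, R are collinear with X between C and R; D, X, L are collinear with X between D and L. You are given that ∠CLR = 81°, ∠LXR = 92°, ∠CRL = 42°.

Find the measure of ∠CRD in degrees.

∠CRD = 35°

1. ∠LCR = 57°  [△CRL]
2. ∠CXD = 92°  [vertical angles at X]
3. ∠LDR = 57°  [same arc RL]
4. ∠DXR = 88°  [linear pair at X on CR]
5. ∠CRD = 35°  [△DXR]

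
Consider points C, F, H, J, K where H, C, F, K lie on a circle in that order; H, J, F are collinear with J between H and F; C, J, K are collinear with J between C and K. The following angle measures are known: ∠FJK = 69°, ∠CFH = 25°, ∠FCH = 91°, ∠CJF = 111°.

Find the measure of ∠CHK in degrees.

1. ∠CJH = 69°  [vertical angles at J]
2. ∠CKH = 25°  [same arc HC]
3. ∠CHF = 64°  [△HCF]
4. ∠HCK = 47°  [△HJC]
5. ∠CHK = 108°  [△HCK]

∠CHK = 108°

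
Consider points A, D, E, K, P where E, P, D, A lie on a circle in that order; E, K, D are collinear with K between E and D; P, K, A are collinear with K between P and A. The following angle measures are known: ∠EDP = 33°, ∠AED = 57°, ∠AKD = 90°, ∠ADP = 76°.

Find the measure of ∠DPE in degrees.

1. ∠EAP = 33°  [same arc EP]
2. ∠EKP = 90°  [vertical angles at K]
3. ∠AEP = 104°  [cyclic EPDA, opposite ∠E+∠D]
4. ∠APE = 43°  [△EPA]
5. ∠DEP = 47°  [△EKP]
6. ∠DPE = 100°  [△EPD]

∠DPE = 100°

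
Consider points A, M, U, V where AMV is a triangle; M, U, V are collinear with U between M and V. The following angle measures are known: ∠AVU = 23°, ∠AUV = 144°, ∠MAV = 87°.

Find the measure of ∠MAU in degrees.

∠MAU = 74°

1. ∠AVM = 23°  [U on ray VM]
2. ∠AUM = 36°  [linear pair at U on MV]
3. ∠AMV = 70°  [△AMV]
4. ∠AMU = 70°  [U on ray MV]
5. ∠MAU = 74°  [△AMU]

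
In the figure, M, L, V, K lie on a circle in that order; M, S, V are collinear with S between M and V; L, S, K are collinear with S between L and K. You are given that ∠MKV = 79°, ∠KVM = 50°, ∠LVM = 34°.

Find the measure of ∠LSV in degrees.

1. ∠KMV = 51°  [△MVK]
2. ∠KLV = 51°  [same arc VK]
3. ∠LSV = 95°  [△LSV]

∠LSV = 95°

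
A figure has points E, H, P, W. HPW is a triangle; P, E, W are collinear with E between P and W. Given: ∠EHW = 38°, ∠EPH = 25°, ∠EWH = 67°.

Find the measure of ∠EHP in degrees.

∠EHP = 50°

1. ∠HEW = 75°  [△HEW]
2. ∠HEP = 105°  [linear pair at E on PW]
3. ∠EHP = 50°  [△HPE]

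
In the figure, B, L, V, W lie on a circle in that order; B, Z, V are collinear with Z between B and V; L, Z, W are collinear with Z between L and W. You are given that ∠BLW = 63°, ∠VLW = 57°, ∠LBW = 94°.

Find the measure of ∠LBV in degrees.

∠LBV = 37°

1. ∠BVW = 63°  [same arc BW]
2. ∠BWL = 23°  [△BLW]
3. ∠VBW = 57°  [same arc VW]
4. ∠BWV = 60°  [△BVW]
5. ∠BVL = 23°  [same arc BL]
6. ∠BLV = 120°  [cyclic BLVW, opposite ∠L+∠W]
7. ∠LBV = 37°  [△BLV]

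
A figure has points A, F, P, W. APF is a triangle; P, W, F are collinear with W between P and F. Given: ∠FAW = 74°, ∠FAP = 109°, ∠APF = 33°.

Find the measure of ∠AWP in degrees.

1. ∠AFP = 38°  [△APF]
2. ∠AFW = 38°  [W on ray FP]
3. ∠AWF = 68°  [△AWF]
4. ∠AWP = 112°  [linear pair at W on PF]

∠AWP = 112°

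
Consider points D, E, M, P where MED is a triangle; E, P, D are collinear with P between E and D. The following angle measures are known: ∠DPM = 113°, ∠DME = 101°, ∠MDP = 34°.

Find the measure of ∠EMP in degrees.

∠EMP = 68°

1. ∠EPM = 67°  [linear pair at P on ED]
2. ∠EDM = 34°  [P on ray DE]
3. ∠DEM = 45°  [△MED]
4. ∠MEP = 45°  [P on ray ED]
5. ∠EMP = 68°  [△MEP]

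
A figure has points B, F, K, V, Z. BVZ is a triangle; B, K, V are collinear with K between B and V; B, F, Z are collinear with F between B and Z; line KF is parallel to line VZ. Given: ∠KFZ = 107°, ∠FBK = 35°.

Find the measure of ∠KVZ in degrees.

1. ∠BFK = 73°  [linear pair at F on BZ]
2. ∠BKF = 72°  [△BKF]
3. ∠FKV = 108°  [linear pair at K on BV]
4. ∠KVZ = 72°  [KF∥VZ, co-interior at V–K]

∠KVZ = 72°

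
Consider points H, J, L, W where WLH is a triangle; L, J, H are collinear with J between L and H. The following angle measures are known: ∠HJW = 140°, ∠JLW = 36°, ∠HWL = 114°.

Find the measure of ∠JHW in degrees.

1. ∠HLW = 36°  [J on ray LH]
2. ∠LHW = 30°  [△WLH]
3. ∠JHW = 30°  [J on ray HL]

∠JHW = 30°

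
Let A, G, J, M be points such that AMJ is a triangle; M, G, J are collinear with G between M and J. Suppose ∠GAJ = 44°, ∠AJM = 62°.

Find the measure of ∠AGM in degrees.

∠AGM = 106°

1. ∠AJG = 62°  [G on ray JM]
2. ∠AGJ = 74°  [△AGJ]
3. ∠AGM = 106°  [linear pair at G on MJ]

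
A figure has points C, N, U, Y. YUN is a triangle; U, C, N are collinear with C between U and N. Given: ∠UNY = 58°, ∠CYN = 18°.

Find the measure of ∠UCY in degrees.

∠UCY = 76°

1. ∠CNY = 58°  [C on ray NU]
2. ∠NCY = 104°  [△YCN]
3. ∠UCY = 76°  [linear pair at C on UN]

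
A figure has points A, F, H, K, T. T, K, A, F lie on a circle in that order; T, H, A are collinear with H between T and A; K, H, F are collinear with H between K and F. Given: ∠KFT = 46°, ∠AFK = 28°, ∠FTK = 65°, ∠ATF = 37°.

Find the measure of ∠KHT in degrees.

∠KHT = 83°

1. ∠FKT = 69°  [△TKF]
2. ∠ATK = 28°  [same arc KA]
3. ∠KHT = 83°  [△THK]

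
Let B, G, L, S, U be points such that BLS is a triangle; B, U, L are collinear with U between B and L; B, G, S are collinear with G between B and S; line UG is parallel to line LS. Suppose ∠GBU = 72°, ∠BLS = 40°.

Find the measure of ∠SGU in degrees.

∠SGU = 112°

1. ∠LBS = 72°  [U on BL, G on BS]
2. ∠BSL = 68°  [△BLS]
3. ∠BGU = 68°  [UG∥LS, corresponding at G]
4. ∠SGU = 112°  [linear pair at G on BS]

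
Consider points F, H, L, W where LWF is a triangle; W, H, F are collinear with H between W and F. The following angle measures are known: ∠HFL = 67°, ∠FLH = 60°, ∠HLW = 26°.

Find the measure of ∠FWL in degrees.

1. ∠FHL = 53°  [△LHF]
2. ∠LHW = 127°  [linear pair at H on WF]
3. ∠HWL = 27°  [△LWH]
4. ∠FWL = 27°  [H on ray WF]

∠FWL = 27°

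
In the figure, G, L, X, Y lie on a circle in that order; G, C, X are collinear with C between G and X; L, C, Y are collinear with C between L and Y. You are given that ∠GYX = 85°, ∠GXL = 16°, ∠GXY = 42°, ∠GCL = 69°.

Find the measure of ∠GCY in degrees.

∠GCY = 111°

1. ∠XGY = 53°  [△GXY]
2. ∠GYL = 16°  [same arc GL]
3. ∠GCY = 111°  [△GCY]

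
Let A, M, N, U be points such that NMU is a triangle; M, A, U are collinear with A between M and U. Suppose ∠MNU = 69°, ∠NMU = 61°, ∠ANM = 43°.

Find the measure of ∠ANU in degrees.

1. ∠MUN = 50°  [△NMU]
2. ∠AMN = 61°  [A on ray MU]
3. ∠MAN = 76°  [△NMA]
4. ∠AUN = 50°  [A on ray UM]
5. ∠NAU = 104°  [linear pair at A on MU]
6. ∠ANU = 26°  [△NAU]

∠ANU = 26°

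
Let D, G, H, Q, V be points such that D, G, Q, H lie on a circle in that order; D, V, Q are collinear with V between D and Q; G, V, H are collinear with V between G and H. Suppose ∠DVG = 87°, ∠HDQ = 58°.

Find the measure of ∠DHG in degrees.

1. ∠HVQ = 87°  [vertical angles at V]
2. ∠DVH = 93°  [linear pair at V on DQ]
3. ∠DHG = 29°  [△DVH]

∠DHG = 29°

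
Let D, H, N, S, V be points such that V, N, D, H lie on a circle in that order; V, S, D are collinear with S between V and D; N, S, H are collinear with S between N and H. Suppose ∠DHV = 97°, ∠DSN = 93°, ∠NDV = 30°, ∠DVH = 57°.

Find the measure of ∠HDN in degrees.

∠HDN = 56°

1. ∠HDV = 26°  [△VDH]
2. ∠NHV = 30°  [same arc VN]
3. ∠HNV = 26°  [same arc VH]
4. ∠HVN = 124°  [△VNH]
5. ∠HDN = 56°  [cyclic VNDH, opposite ∠V+∠D]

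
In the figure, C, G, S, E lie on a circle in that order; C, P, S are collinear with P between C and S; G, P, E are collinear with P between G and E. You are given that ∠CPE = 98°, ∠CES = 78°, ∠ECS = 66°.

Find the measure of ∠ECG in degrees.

1. ∠CEG = 16°  [△CPE]
2. ∠CSE = 36°  [△CSE]
3. ∠CGE = 36°  [same arc CE]
4. ∠ECG = 128°  [△CGE]

∠ECG = 128°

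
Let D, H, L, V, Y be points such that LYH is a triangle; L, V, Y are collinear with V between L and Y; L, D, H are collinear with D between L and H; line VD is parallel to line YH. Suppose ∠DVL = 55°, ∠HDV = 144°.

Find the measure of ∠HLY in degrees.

∠HLY = 89°

1. ∠LDV = 36°  [linear pair at D on LH]
2. ∠DLV = 89°  [△LVD]
3. ∠HLY = 89°  [V on LY, D on LH]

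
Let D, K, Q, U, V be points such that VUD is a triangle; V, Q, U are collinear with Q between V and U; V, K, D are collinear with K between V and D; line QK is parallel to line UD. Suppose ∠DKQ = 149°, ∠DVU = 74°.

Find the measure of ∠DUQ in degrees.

1. ∠QKV = 31°  [linear pair at K on VD]
2. ∠KVQ = 74°  [Q on VU, K on VD]
3. ∠KQV = 75°  [△VQK]
4. ∠KQU = 105°  [linear pair at Q on VU]
5. ∠DUQ = 75°  [QK∥UD, co-interior at U–Q]

∠DUQ = 75°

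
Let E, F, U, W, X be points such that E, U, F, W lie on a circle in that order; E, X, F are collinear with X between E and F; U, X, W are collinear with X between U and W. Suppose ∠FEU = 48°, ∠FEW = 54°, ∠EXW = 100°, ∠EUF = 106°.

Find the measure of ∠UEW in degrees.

∠UEW = 102°

1. ∠FWU = 48°  [same arc UF]
2. ∠FUW = 54°  [same arc FW]
3. ∠UFW = 78°  [△UFW]
4. ∠UEW = 102°  [cyclic EUFW, opposite ∠E+∠F]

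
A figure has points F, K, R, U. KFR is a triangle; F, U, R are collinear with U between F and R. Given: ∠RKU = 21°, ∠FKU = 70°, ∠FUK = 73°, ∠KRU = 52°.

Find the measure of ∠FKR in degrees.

∠FKR = 91°

1. ∠KFU = 37°  [△KFU]
2. ∠FRK = 52°  [U on ray RF]
3. ∠KFR = 37°  [U on ray FR]
4. ∠FKR = 91°  [△KFR]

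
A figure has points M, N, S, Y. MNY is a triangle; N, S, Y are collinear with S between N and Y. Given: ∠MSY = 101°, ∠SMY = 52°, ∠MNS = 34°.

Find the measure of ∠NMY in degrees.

1. ∠MYS = 27°  [△MSY]
2. ∠MNY = 34°  [S on ray NY]
3. ∠MYN = 27°  [S on ray YN]
4. ∠NMY = 119°  [△MNY]

∠NMY = 119°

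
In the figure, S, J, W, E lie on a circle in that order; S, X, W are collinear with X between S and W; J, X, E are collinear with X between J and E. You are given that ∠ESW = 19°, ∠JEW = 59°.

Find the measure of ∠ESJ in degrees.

∠ESJ = 78°

1. ∠EJW = 19°  [same arc WE]
2. ∠EWJ = 102°  [△JWE]
3. ∠ESJ = 78°  [cyclic SJWE, opposite ∠S+∠W]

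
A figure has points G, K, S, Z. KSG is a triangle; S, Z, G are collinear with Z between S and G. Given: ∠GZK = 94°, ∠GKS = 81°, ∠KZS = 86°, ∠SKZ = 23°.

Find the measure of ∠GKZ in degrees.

∠GKZ = 58°

1. ∠KSZ = 71°  [△KSZ]
2. ∠GSK = 71°  [Z on ray SG]
3. ∠KGS = 28°  [△KSG]
4. ∠KGZ = 28°  [Z on ray GS]
5. ∠GKZ = 58°  [△KZG]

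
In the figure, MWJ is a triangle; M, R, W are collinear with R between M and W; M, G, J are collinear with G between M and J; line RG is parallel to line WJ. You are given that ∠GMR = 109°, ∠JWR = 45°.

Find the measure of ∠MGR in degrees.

1. ∠JMW = 109°  [R on MW, G on MJ]
2. ∠JWM = 45°  [R on ray WM]
3. ∠MJW = 26°  [△MWJ]
4. ∠MGR = 26°  [RG∥WJ, corresponding at G]

∠MGR = 26°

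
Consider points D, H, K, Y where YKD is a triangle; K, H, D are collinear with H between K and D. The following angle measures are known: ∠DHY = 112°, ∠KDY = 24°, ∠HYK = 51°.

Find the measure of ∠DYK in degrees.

∠DYK = 95°

1. ∠KHY = 68°  [linear pair at H on KD]
2. ∠HKY = 61°  [△YKH]
3. ∠DKY = 61°  [H on ray KD]
4. ∠DYK = 95°  [△YKD]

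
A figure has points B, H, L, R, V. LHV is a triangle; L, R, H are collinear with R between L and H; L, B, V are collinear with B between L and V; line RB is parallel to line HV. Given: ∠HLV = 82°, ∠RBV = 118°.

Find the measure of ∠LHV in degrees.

∠LHV = 36°

1. ∠BLR = 82°  [R on LH, B on LV]
2. ∠LBR = 62°  [linear pair at B on LV]
3. ∠BRL = 36°  [△LRB]
4. ∠LHV = 36°  [RB∥HV, corresponding at R]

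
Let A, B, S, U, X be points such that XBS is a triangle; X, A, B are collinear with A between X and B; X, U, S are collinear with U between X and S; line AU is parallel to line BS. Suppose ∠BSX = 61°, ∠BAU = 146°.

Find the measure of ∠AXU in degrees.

∠AXU = 85°

1. ∠AUX = 61°  [AU∥BS, corresponding at U]
2. ∠UAX = 34°  [linear pair at A on XB]
3. ∠AXU = 85°  [△XAU]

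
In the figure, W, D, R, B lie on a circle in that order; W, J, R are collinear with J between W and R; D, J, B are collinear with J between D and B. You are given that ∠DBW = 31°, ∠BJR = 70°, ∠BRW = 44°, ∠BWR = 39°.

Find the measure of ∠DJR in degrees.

1. ∠DRW = 31°  [same arc WD]
2. ∠BDR = 39°  [same arc RB]
3. ∠DJR = 110°  [△DJR]

∠DJR = 110°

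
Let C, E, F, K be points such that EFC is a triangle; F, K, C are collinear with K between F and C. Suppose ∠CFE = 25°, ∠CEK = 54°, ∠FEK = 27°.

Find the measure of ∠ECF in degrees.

1. ∠EFK = 25°  [K on ray FC]
2. ∠EKF = 128°  [△EFK]
3. ∠CKE = 52°  [linear pair at K on FC]
4. ∠ECK = 74°  [△EKC]
5. ∠ECF = 74°  [K on ray CF]

∠ECF = 74°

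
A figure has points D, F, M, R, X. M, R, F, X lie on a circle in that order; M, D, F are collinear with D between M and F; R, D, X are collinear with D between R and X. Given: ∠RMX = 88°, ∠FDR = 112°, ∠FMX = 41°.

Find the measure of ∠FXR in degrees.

1. ∠RFX = 92°  [cyclic MRFX, opposite ∠M+∠F]
2. ∠FRX = 41°  [same arc FX]
3. ∠FXR = 47°  [△RFX]

∠FXR = 47°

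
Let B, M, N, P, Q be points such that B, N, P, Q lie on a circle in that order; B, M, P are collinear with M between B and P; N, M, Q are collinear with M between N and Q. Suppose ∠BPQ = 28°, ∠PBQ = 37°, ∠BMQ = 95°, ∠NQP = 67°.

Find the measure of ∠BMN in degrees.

1. ∠BNQ = 28°  [same arc BQ]
2. ∠NBP = 67°  [same arc NP]
3. ∠BMN = 85°  [△BMN]

∠BMN = 85°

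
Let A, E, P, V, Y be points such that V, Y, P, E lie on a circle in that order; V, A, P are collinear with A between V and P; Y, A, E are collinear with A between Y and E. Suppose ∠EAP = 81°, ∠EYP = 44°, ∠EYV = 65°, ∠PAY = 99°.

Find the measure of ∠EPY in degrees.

∠EPY = 102°

1. ∠EPV = 65°  [same arc VE]
2. ∠PEY = 34°  [△PAE]
3. ∠EPY = 102°  [△YPE]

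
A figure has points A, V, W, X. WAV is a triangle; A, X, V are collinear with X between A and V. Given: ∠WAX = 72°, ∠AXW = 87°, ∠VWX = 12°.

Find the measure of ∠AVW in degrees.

1. ∠VXW = 93°  [linear pair at X on AV]
2. ∠WVX = 75°  [△WXV]
3. ∠AVW = 75°  [X on ray VA]

∠AVW = 75°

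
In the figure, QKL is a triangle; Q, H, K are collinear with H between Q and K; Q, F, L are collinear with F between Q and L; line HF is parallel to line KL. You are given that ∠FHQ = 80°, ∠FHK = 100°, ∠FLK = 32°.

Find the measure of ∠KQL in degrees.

1. ∠LKQ = 80°  [HF∥KL, corresponding at H]
2. ∠KLQ = 32°  [F on ray LQ]
3. ∠KQL = 68°  [△QKL]

∠KQL = 68°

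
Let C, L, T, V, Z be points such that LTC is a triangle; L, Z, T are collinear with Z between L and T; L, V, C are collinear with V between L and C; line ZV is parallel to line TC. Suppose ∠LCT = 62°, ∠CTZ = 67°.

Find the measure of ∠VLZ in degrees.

∠VLZ = 51°

1. ∠CTL = 67°  [Z on ray TL]
2. ∠CLT = 51°  [△LTC]
3. ∠VLZ = 51°  [Z on LT, V on LC]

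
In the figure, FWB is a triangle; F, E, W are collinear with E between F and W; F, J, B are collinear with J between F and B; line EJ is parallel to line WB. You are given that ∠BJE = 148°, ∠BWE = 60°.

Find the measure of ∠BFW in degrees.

∠BFW = 88°

1. ∠EJF = 32°  [linear pair at J on FB]
2. ∠BWF = 60°  [E on ray WF]
3. ∠FBW = 32°  [EJ∥WB, corresponding at J]
4. ∠BFW = 88°  [△FWB]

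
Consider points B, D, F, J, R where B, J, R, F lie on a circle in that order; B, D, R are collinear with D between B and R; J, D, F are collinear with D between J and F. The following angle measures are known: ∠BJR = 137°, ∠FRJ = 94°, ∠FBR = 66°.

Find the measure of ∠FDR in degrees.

1. ∠BFR = 43°  [cyclic BJRF, opposite ∠J+∠F]
2. ∠FJR = 66°  [same arc RF]
3. ∠BRF = 71°  [△BRF]
4. ∠JFR = 20°  [△JRF]
5. ∠FDR = 89°  [△RDF]

∠FDR = 89°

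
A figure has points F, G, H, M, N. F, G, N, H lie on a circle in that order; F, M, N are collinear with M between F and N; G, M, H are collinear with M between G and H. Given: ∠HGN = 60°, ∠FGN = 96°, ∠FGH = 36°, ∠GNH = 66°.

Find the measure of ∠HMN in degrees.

∠HMN = 90°

1. ∠GHN = 54°  [△GNH]
2. ∠FNH = 36°  [same arc FH]
3. ∠HMN = 90°  [△NMH]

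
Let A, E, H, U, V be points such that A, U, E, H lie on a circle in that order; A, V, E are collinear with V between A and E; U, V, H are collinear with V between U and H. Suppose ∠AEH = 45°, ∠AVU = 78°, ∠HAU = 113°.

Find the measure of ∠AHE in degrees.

1. ∠AUH = 45°  [same arc AH]
2. ∠EVH = 78°  [vertical angles at V]
3. ∠AHU = 22°  [△AUH]
4. ∠AVH = 102°  [linear pair at V on AE]
5. ∠EAH = 56°  [△AVH]
6. ∠AHE = 79°  [△AEH]

∠AHE = 79°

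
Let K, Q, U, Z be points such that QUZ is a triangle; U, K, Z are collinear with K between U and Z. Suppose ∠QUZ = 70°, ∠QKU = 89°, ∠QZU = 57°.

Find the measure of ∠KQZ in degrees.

∠KQZ = 32°

1. ∠QKZ = 91°  [linear pair at K on UZ]
2. ∠KZQ = 57°  [K on ray ZU]
3. ∠KQZ = 32°  [△QKZ]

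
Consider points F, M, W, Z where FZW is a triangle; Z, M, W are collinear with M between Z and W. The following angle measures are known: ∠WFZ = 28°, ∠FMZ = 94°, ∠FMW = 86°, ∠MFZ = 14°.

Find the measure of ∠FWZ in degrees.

∠FWZ = 80°

1. ∠FZM = 72°  [△FZM]
2. ∠FZW = 72°  [M on ray ZW]
3. ∠FWZ = 80°  [△FZW]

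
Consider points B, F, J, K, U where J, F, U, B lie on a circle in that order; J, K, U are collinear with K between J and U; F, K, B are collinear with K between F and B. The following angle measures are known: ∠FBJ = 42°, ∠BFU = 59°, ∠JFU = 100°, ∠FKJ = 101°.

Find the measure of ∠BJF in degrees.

∠BJF = 97°

1. ∠FUJ = 42°  [same arc JF]
2. ∠FJU = 38°  [△JFU]
3. ∠BFJ = 41°  [△JKF]
4. ∠BJF = 97°  [△JFB]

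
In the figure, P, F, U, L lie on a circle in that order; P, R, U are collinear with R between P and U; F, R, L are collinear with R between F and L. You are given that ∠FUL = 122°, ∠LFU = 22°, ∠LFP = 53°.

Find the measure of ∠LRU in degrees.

1. ∠FLU = 36°  [△FUL]
2. ∠LUP = 53°  [same arc PL]
3. ∠LRU = 91°  [△URL]

∠LRU = 91°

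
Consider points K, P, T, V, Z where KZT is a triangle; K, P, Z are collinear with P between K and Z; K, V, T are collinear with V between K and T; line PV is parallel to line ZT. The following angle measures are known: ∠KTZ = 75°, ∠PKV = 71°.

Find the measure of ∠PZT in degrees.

∠PZT = 34°

1. ∠KVP = 75°  [PV∥ZT, corresponding at V]
2. ∠KPV = 34°  [△KPV]
3. ∠VPZ = 146°  [linear pair at P on KZ]
4. ∠PZT = 34°  [PV∥ZT, co-interior at Z–P]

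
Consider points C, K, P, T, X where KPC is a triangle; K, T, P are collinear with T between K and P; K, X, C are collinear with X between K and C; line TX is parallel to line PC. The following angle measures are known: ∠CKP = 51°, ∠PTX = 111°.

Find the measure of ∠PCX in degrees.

∠PCX = 60°

1. ∠TKX = 51°  [T on KP, X on KC]
2. ∠KTX = 69°  [linear pair at T on KP]
3. ∠KXT = 60°  [△KTX]
4. ∠CXT = 120°  [linear pair at X on KC]
5. ∠PCX = 60°  [TX∥PC, co-interior at C–X]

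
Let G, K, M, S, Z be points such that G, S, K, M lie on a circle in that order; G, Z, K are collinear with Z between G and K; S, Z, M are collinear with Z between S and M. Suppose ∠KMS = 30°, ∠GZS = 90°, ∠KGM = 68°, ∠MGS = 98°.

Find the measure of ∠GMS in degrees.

1. ∠KGS = 30°  [same arc SK]
2. ∠GSM = 60°  [△GZS]
3. ∠GMS = 22°  [△GSM]

∠GMS = 22°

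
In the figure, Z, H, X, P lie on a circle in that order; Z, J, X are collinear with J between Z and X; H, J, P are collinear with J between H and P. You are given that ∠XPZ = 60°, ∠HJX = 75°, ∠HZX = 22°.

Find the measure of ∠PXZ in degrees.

1. ∠PJZ = 75°  [vertical angles at J]
2. ∠HPX = 22°  [same arc HX]
3. ∠PJX = 105°  [linear pair at J on ZX]
4. ∠PXZ = 53°  [△XJP]

∠PXZ = 53°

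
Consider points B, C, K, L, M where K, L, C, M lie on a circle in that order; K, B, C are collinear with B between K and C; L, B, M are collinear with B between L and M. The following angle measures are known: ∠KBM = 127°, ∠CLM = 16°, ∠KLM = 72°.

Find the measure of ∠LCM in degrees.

1. ∠CBM = 53°  [linear pair at B on KC]
2. ∠KCM = 72°  [same arc KM]
3. ∠CML = 55°  [△CBM]
4. ∠LCM = 109°  [△LCM]

∠LCM = 109°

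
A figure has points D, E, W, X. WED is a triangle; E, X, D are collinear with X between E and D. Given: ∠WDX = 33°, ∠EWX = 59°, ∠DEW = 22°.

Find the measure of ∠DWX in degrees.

∠DWX = 66°

1. ∠WEX = 22°  [X on ray ED]
2. ∠EXW = 99°  [△WEX]
3. ∠DXW = 81°  [linear pair at X on ED]
4. ∠DWX = 66°  [△WXD]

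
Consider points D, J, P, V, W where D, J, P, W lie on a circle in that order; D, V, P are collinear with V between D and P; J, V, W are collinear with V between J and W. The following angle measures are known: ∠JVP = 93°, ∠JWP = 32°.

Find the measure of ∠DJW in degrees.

∠DJW = 61°

1. ∠DVJ = 87°  [linear pair at V on DP]
2. ∠JDP = 32°  [same arc JP]
3. ∠DJW = 61°  [△DVJ]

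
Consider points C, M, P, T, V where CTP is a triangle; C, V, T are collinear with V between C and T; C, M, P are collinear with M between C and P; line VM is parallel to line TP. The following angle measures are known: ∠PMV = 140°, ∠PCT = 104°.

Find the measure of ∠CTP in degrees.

∠CTP = 36°

1. ∠CMV = 40°  [linear pair at M on CP]
2. ∠MCV = 104°  [V on CT, M on CP]
3. ∠CVM = 36°  [△CVM]
4. ∠CTP = 36°  [VM∥TP, corresponding at V]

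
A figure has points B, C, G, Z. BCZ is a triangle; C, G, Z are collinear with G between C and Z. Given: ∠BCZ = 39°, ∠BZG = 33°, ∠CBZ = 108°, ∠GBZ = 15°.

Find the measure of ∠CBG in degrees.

∠CBG = 93°

1. ∠BCG = 39°  [G on ray CZ]
2. ∠BGZ = 132°  [△BGZ]
3. ∠BGC = 48°  [linear pair at G on CZ]
4. ∠CBG = 93°  [△BCG]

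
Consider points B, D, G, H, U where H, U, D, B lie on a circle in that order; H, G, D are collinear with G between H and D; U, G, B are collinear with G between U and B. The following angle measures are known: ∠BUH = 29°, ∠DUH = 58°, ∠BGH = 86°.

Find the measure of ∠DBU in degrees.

∠DBU = 57°

1. ∠BDH = 29°  [same arc HB]
2. ∠BGD = 94°  [linear pair at G on HD]
3. ∠DBU = 57°  [△DGB]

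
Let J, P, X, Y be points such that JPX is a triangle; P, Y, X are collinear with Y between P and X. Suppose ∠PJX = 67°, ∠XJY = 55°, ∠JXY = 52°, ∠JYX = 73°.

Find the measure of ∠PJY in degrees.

∠PJY = 12°

1. ∠JXP = 52°  [Y on ray XP]
2. ∠JYP = 107°  [linear pair at Y on PX]
3. ∠JPX = 61°  [△JPX]
4. ∠JPY = 61°  [Y on ray PX]
5. ∠PJY = 12°  [△JPY]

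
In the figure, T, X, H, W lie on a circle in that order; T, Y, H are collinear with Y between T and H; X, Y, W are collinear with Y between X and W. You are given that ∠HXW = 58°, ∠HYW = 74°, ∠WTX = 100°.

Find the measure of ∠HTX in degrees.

1. ∠WHX = 80°  [cyclic TXHW, opposite ∠T+∠H]
2. ∠HWX = 42°  [△XHW]
3. ∠HTX = 42°  [same arc XH]

∠HTX = 42°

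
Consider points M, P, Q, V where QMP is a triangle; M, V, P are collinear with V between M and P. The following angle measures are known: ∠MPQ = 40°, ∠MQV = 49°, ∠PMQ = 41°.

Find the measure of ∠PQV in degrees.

∠PQV = 50°

1. ∠QPV = 40°  [V on ray PM]
2. ∠QMV = 41°  [V on ray MP]
3. ∠MVQ = 90°  [△QMV]
4. ∠PVQ = 90°  [linear pair at V on MP]
5. ∠PQV = 50°  [△QVP]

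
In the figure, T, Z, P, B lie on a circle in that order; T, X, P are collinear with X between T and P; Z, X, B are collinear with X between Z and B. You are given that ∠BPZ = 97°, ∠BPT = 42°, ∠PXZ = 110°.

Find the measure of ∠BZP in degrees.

1. ∠BTZ = 83°  [cyclic TZPB, opposite ∠T+∠P]
2. ∠BZT = 42°  [same arc TB]
3. ∠BXT = 110°  [vertical angles at X]
4. ∠TBZ = 55°  [△TZB]
5. ∠BTP = 15°  [△TXB]
6. ∠BZP = 15°  [same arc PB]

∠BZP = 15°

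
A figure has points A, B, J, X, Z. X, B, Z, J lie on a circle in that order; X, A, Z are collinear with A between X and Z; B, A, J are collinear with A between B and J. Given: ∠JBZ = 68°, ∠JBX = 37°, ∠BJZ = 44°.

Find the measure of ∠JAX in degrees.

∠JAX = 81°

1. ∠JZX = 37°  [same arc XJ]
2. ∠JAZ = 99°  [△ZAJ]
3. ∠JAX = 81°  [linear pair at A on XZ]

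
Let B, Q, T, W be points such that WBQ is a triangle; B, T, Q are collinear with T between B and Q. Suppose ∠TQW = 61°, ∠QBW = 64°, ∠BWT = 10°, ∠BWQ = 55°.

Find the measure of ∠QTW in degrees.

1. ∠TBW = 64°  [T on ray BQ]
2. ∠BTW = 106°  [△WBT]
3. ∠QTW = 74°  [linear pair at T on BQ]

∠QTW = 74°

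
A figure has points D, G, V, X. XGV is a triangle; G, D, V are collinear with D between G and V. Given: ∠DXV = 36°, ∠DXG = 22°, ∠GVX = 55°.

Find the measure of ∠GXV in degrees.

1. ∠DVX = 55°  [D on ray VG]
2. ∠VDX = 89°  [△XDV]
3. ∠GDX = 91°  [linear pair at D on GV]
4. ∠DGX = 67°  [△XGD]
5. ∠VGX = 67°  [D on ray GV]
6. ∠GXV = 58°  [△XGV]

∠GXV = 58°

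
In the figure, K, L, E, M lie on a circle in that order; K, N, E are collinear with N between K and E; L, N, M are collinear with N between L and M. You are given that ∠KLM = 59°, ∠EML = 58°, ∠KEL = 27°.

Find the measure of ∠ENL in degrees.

∠ENL = 117°

1. ∠EKL = 58°  [same arc LE]
2. ∠KNL = 63°  [△KNL]
3. ∠ENL = 117°  [linear pair at N on KE]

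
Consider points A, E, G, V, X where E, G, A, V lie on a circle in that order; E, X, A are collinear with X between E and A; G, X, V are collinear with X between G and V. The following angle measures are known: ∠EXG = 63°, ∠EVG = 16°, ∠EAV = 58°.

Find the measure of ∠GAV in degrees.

∠GAV = 74°

1. ∠AXV = 63°  [vertical angles at X]
2. ∠AXG = 117°  [linear pair at X on EA]
3. ∠EAG = 16°  [same arc EG]
4. ∠AVG = 59°  [△AXV]
5. ∠AGV = 47°  [△GXA]
6. ∠GAV = 74°  [△GAV]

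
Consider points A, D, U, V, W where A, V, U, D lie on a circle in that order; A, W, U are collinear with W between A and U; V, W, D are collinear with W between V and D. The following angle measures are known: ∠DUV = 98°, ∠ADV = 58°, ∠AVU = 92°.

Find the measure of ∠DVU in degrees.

∠DVU = 52°

1. ∠DAV = 82°  [cyclic AVUD, opposite ∠A+∠U]
2. ∠AVD = 40°  [△AVD]
3. ∠ADU = 88°  [cyclic AVUD, opposite ∠V+∠D]
4. ∠AUD = 40°  [same arc AD]
5. ∠DAU = 52°  [△AUD]
6. ∠DVU = 52°  [same arc UD]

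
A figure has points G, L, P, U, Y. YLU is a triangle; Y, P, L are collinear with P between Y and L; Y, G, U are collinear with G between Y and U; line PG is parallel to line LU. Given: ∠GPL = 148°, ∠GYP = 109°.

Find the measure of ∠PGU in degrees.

1. ∠GPY = 32°  [linear pair at P on YL]
2. ∠PGY = 39°  [△YPG]
3. ∠PGU = 141°  [linear pair at G on YU]

∠PGU = 141°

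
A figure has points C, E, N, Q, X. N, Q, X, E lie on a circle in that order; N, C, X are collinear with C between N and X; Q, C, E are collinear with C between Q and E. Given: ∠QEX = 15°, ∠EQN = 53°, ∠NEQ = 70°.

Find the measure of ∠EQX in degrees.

∠EQX = 42°

1. ∠QNX = 15°  [same arc QX]
2. ∠NCQ = 112°  [△NCQ]
3. ∠NXQ = 70°  [same arc NQ]
4. ∠QCX = 68°  [linear pair at C on NX]
5. ∠EQX = 42°  [△QCX]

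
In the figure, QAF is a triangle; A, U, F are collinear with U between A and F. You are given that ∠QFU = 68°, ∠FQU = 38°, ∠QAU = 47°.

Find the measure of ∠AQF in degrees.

1. ∠AFQ = 68°  [U on ray FA]
2. ∠FAQ = 47°  [U on ray AF]
3. ∠AQF = 65°  [△QAF]

∠AQF = 65°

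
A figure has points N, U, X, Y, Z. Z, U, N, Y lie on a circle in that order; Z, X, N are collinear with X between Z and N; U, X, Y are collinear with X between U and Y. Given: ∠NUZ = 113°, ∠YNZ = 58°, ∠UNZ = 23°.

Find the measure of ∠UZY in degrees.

∠UZY = 99°

1. ∠YUZ = 58°  [same arc ZY]
2. ∠UYZ = 23°  [same arc ZU]
3. ∠UZY = 99°  [△ZUY]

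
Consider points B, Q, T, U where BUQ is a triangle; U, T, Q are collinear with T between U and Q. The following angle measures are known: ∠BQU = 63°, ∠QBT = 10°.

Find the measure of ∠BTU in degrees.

∠BTU = 73°

1. ∠BQT = 63°  [T on ray QU]
2. ∠BTQ = 107°  [△BTQ]
3. ∠BTU = 73°  [linear pair at T on UQ]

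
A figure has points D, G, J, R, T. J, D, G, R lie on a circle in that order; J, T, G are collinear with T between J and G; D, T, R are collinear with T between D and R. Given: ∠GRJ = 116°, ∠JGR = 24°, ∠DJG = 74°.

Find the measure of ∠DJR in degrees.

∠DJR = 114°

1. ∠GJR = 40°  [△JGR]
2. ∠DRG = 74°  [same arc DG]
3. ∠GDR = 40°  [same arc GR]
4. ∠DGR = 66°  [△DGR]
5. ∠DJR = 114°  [cyclic JDGR, opposite ∠J+∠G]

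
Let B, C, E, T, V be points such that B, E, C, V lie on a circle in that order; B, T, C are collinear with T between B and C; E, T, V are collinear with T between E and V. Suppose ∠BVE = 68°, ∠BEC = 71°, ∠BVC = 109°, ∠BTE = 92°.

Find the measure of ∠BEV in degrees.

∠BEV = 47°

1. ∠BCE = 68°  [same arc BE]
2. ∠CBE = 41°  [△BEC]
3. ∠BEV = 47°  [△BTE]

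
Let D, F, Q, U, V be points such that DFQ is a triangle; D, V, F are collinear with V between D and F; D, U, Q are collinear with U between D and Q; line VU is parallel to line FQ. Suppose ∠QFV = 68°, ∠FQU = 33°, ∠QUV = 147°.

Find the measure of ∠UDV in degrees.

1. ∠DFQ = 68°  [V on ray FD]
2. ∠DUV = 33°  [linear pair at U on DQ]
3. ∠DVU = 68°  [VU∥FQ, corresponding at V]
4. ∠UDV = 79°  [△DVU]

∠UDV = 79°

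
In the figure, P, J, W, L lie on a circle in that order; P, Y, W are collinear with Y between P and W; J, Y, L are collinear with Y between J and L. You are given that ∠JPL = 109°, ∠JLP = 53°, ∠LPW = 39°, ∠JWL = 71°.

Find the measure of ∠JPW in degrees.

∠JPW = 70°

1. ∠LJW = 39°  [same arc WL]
2. ∠JLW = 70°  [△JWL]
3. ∠JPW = 70°  [same arc JW]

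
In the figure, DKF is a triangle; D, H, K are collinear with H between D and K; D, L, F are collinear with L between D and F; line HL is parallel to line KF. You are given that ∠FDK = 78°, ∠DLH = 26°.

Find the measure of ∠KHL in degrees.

∠KHL = 104°

1. ∠HDL = 78°  [H on DK, L on DF]
2. ∠DHL = 76°  [△DHL]
3. ∠KHL = 104°  [linear pair at H on DK]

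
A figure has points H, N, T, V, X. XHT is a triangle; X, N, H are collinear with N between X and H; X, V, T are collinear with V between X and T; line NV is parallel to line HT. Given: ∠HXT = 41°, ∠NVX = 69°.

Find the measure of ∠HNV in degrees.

1. ∠NXV = 41°  [N on XH, V on XT]
2. ∠VNX = 70°  [△XNV]
3. ∠HNV = 110°  [linear pair at N on XH]

∠HNV = 110°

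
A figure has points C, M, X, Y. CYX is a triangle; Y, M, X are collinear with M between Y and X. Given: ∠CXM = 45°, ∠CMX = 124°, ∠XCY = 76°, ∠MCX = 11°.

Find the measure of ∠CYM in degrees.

∠CYM = 59°

1. ∠CXY = 45°  [M on ray XY]
2. ∠CYX = 59°  [△CYX]
3. ∠CYM = 59°  [M on ray YX]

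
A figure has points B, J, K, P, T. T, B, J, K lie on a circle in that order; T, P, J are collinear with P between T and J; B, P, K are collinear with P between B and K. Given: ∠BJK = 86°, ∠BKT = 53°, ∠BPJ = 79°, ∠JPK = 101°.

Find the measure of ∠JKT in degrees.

∠JKT = 99°

1. ∠BTK = 94°  [cyclic TBJK, opposite ∠T+∠J]
2. ∠KBT = 33°  [△TBK]
3. ∠KPT = 79°  [vertical angles at P]
4. ∠KJT = 33°  [same arc TK]
5. ∠JTK = 48°  [△TPK]
6. ∠JKT = 99°  [△TJK]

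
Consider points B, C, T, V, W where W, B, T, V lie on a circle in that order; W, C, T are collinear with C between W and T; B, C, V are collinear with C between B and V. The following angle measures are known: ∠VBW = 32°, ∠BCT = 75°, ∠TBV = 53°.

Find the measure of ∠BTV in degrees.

∠BTV = 84°

1. ∠VTW = 32°  [same arc WV]
2. ∠VCW = 75°  [vertical angles at C]
3. ∠TCV = 105°  [linear pair at C on WT]
4. ∠BVT = 43°  [△TCV]
5. ∠BTV = 84°  [△BTV]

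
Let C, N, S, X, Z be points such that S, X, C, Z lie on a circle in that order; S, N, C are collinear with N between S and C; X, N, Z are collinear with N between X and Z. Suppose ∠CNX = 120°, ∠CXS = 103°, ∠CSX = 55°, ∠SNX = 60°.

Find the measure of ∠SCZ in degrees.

1. ∠CZX = 55°  [same arc XC]
2. ∠CNZ = 60°  [vertical angles at N]
3. ∠SCZ = 65°  [△CNZ]

∠SCZ = 65°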